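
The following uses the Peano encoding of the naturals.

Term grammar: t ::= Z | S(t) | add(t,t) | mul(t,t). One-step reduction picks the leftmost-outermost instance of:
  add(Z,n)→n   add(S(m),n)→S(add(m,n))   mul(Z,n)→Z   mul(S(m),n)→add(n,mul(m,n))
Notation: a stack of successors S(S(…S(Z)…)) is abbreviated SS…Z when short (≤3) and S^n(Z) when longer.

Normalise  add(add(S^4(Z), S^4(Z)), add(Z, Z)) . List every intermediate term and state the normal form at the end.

  start: add(add(S^4(Z), S^4(Z)), add(Z, Z))
  →1  add(S(add(SSSZ, S^4(Z))), add(Z, Z))
  →2  S(add(add(SSSZ, S^4(Z)), add(Z, Z)))
  →3  S(add(S(add(SSZ, S^4(Z))), add(Z, Z)))
  →4  S(S(add(add(SSZ, S^4(Z)), add(Z, Z))))
  →5  S(S(add(S(add(SZ, S^4(Z))), add(Z, Z))))
  →6  S(S(S(add(add(SZ, S^4(Z)), add(Z, Z)))))
  →7  S(S(S(add(S(add(Z, S^4(Z))), add(Z, Z)))))
  →8  S(S(S(S(add(add(Z, S^4(Z)), add(Z, Z))))))
  →9  S(S(S(S(add(S^4(Z), add(Z, Z))))))
  →10  S(S(S(S(S(add(SSSZ, add(Z, Z)))))))
  →11  S(S(S(S(S(S(add(SSZ, add(Z, Z))))))))
  →12  S(S(S(S(S(S(S(add(SZ, add(Z, Z)))))))))
  →13  S(S(S(S(S(S(S(S(add(Z, add(Z, Z))))))))))
  →14  S(S(S(S(S(S(S(S(add(Z, Z)))))))))
  →15  S^8(Z)

Answer: normal form = S^8(Z)  (in 15 steps)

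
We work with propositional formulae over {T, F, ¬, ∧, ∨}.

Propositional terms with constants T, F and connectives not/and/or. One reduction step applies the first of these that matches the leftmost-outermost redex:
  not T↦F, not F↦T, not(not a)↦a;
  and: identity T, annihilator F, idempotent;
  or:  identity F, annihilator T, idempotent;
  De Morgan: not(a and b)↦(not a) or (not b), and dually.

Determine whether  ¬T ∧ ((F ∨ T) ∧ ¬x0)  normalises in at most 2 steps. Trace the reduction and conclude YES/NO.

  start: ¬T ∧ ((F ∨ T) ∧ ¬x0)
  step 1: F ∧ ((F ∨ T) ∧ ¬x0)
  step 2: F

Answer: YES — reaches normal form F in 2 ≤ 2 steps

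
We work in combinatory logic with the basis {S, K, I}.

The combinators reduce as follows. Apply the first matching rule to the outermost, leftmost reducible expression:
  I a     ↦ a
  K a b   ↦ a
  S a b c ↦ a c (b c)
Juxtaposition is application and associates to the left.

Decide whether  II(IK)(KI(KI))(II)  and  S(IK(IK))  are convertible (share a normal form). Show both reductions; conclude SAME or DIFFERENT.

Answer: DIFFERENT — A ⇓ I, B ⇓ S(KK)

Derivation:
Term A:
  start: II(IK)(KI(KI))(II)
  →1  I(IK)(KI(KI))(II)
  →2  IK(KI(KI))(II)
  →3  K(KI(KI))(II)
  →4  KI(KI)
  →5  I

Term B:
  start: S(IK(IK))
  →1  S(K(IK))
  →2  S(KK)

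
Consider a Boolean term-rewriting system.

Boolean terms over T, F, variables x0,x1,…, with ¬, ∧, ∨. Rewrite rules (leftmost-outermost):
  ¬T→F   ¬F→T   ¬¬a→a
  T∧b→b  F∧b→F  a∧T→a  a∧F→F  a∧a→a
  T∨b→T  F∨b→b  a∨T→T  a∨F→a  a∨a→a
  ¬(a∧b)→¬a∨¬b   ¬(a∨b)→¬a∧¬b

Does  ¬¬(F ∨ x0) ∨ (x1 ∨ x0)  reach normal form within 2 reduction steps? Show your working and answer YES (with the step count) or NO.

Answer: YES — reaches normal form x0 ∨ (x1 ∨ x0) in 2 ≤ 2 steps

Working:
  start: ¬¬(F ∨ x0) ∨ (x1 ∨ x0)
  →1  (F ∨ x0) ∨ (x1 ∨ x0)
  →2  x0 ∨ (x1 ∨ x0)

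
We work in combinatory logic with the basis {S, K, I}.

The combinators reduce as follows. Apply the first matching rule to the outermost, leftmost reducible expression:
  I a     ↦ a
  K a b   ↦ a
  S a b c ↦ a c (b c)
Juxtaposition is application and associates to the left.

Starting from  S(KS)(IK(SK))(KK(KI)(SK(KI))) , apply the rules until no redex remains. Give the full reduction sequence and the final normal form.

  start: S(KS)(IK(SK))(KK(KI)(SK(KI)))
  step 1: KS(KK(KI)(SK(KI)))(IK(SK)(KK(KI)(SK(KI))))
  step 2: S(IK(SK)(KK(KI)(SK(KI))))
  step 3: S(K(SK)(KK(KI)(SK(KI))))
  step 4: S(SK)

Answer: normal form = S(SK)  (in 4 steps)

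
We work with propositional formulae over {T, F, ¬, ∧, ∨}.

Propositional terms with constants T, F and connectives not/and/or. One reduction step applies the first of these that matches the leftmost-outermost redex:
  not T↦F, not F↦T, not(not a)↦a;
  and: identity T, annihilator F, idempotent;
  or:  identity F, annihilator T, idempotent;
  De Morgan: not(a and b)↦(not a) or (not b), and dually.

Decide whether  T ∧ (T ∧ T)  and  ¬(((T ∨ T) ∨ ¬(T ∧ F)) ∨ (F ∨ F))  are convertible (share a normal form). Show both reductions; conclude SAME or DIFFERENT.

Term A:
  start: T ∧ (T ∧ T)
  [1] T ∧ T
  [2] T

Term B:
  start: ¬(((T ∨ T) ∨ ¬(T ∧ F)) ∨ (F ∨ F))
  [1] ¬((T ∨ T) ∨ ¬(T ∧ F)) ∧ ¬(F ∨ F)
  [2] (¬(T ∨ T) ∧ ¬¬(T ∧ F)) ∧ ¬(F ∨ F)
  [3] ((¬T ∧ ¬T) ∧ ¬¬(T ∧ F)) ∧ ¬(F ∨ F)
  [4] (¬T ∧ ¬¬(T ∧ F)) ∧ ¬(F ∨ F)
  [5] (F ∧ ¬¬(T ∧ F)) ∧ ¬(F ∨ F)
  [6] F ∧ ¬(F ∨ F)
  [7] F

Answer: DIFFERENT — A ⇓ T, B ⇓ F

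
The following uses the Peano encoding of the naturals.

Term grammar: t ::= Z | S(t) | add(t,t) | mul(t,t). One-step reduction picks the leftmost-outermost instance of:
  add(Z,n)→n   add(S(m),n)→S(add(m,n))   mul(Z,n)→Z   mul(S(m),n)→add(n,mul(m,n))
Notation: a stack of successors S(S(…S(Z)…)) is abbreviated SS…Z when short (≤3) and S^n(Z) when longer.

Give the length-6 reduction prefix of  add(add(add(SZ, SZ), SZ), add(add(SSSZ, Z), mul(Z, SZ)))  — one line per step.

Answer: after 6 steps: S(S(add(add(Z, SZ), add(add(SSSZ, Z), mul(Z, SZ)))))

Working:
  start: add(add(add(SZ, SZ), SZ), add(add(SSSZ, Z), mul(Z, SZ)))
  step 1: add(add(S(add(Z, SZ)), SZ), add(add(SSSZ, Z), mul(Z, SZ)))
  step 2: add(S(add(add(Z, SZ), SZ)), add(add(SSSZ, Z), mul(Z, SZ)))
  step 3: S(add(add(add(Z, SZ), SZ), add(add(SSSZ, Z), mul(Z, SZ))))
  step 4: S(add(add(SZ, SZ), add(add(SSSZ, Z), mul(Z, SZ))))
  step 5: S(add(S(add(Z, SZ)), add(add(SSSZ, Z), mul(Z, SZ))))
  step 6: S(S(add(add(Z, SZ), add(add(SSSZ, Z), mul(Z, SZ)))))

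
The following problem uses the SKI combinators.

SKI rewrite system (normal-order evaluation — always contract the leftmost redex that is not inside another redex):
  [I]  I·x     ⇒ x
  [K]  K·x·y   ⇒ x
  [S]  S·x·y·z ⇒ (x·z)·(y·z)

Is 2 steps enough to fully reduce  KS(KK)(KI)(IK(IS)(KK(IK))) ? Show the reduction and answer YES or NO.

Answer: NO — after 2 steps the term is S(KI)(K(IS)(KK(IK))), not yet normal

Derivation:
  start: KS(KK)(KI)(IK(IS)(KK(IK)))
  [1] S(KI)(IK(IS)(KK(IK)))
  [2] S(KI)(K(IS)(KK(IK)))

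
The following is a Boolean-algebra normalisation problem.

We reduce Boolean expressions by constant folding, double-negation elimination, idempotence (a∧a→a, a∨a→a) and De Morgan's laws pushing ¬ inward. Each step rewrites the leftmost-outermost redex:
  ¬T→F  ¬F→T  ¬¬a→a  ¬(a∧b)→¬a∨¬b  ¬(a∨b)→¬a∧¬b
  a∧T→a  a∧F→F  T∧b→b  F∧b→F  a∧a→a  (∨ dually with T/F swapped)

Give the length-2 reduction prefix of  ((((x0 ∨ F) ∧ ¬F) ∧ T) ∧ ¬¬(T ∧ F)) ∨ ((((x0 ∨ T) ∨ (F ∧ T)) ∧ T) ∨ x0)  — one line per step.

Answer: after 2 steps: ((x0 ∧ ¬F) ∧ ¬¬(T ∧ F)) ∨ ((((x0 ∨ T) ∨ (F ∧ T)) ∧ T) ∨ x0)

Reduction:
  start: ((((x0 ∨ F) ∧ ¬F) ∧ T) ∧ ¬¬(T ∧ F)) ∨ ((((x0 ∨ T) ∨ (F ∧ T)) ∧ T) ∨ x0)
  [1] (((x0 ∨ F) ∧ ¬F) ∧ ¬¬(T ∧ F)) ∨ ((((x0 ∨ T) ∨ (F ∧ T)) ∧ T) ∨ x0)
  [2] ((x0 ∧ ¬F) ∧ ¬¬(T ∧ F)) ∨ ((((x0 ∨ T) ∨ (F ∧ T)) ∧ T) ∨ x0)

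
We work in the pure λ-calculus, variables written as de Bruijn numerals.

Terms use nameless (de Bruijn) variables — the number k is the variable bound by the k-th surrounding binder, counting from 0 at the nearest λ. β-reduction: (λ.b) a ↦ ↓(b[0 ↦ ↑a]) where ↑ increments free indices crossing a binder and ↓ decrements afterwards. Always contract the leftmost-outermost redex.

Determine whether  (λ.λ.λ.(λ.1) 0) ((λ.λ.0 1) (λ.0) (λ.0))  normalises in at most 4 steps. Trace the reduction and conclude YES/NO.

  start: (λ.λ.λ.(λ.1) 0) ((λ.λ.0 1) (λ.0) (λ.0))
  [1] λ.λ.(λ.1) 0
  [2] λ.λ.0

Answer: YES — reaches normal form λ.λ.0 in 2 ≤ 4 steps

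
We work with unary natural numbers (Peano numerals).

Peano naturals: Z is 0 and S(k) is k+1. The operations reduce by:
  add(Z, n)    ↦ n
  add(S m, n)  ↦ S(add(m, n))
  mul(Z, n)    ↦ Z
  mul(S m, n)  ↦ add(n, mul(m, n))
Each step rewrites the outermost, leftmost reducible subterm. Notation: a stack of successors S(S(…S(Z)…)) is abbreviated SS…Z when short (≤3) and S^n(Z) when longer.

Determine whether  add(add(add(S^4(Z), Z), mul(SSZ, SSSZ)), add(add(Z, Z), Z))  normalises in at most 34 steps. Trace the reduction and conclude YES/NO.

  start: add(add(add(S^4(Z), Z), mul(SSZ, SSSZ)), add(add(Z, Z), Z))
  [1] add(add(S(add(SSSZ, Z)), mul(SSZ, SSSZ)), add(add(Z, Z), Z))
  [2] add(S(add(add(SSSZ, Z), mul(SSZ, SSSZ))), add(add(Z, Z), Z))
  [3] S(add(add(add(SSSZ, Z), mul(SSZ, SSSZ)), add(add(Z, Z), Z)))
  [4] S(add(add(S(add(SSZ, Z)), mul(SSZ, SSSZ)), add(add(Z, Z), Z)))
  [5] S(add(S(add(add(SSZ, Z), mul(SSZ, SSSZ))), add(add(Z, Z), Z)))
  [6] S(S(add(add(add(SSZ, Z), mul(SSZ, SSSZ)), add(add(Z, Z), Z))))
  [7] S(S(add(add(S(add(SZ, Z)), mul(SSZ, SSSZ)), add(add(Z, Z), Z))))
  [8] S(S(add(S(add(add(SZ, Z), mul(SSZ, SSSZ))), add(add(Z, Z), Z))))
  [9] S(S(S(add(add(add(SZ, Z), mul(SSZ, SSSZ)), add(add(Z, Z), Z)))))
  [10] S(S(S(add(add(S(add(Z, Z)), mul(SSZ, SSSZ)), add(add(Z, Z), Z)))))
  [11] S(S(S(add(S(add(add(Z, Z), mul(SSZ, SSSZ))), add(add(Z, Z), Z)))))
  [12] S(S(S(S(add(add(add(Z, Z), mul(SSZ, SSSZ)), add(add(Z, Z), Z))))))
  [13] S(S(S(S(add(add(Z, mul(SSZ, SSSZ)), add(add(Z, Z), Z))))))
  [14] S(S(S(S(add(mul(SSZ, SSSZ), add(add(Z, Z), Z))))))
  [15] S(S(S(S(add(add(SSSZ, mul(SZ, SSSZ)), add(add(Z, Z), Z))))))
  [16] S(S(S(S(add(S(add(SSZ, mul(SZ, SSSZ))), add(add(Z, Z), Z))))))
  [17] S(S(S(S(S(add(add(SSZ, mul(SZ, SSSZ)), add(add(Z, Z), Z)))))))
  [18] S(S(S(S(S(add(S(add(SZ, mul(SZ, SSSZ))), add(add(Z, Z), Z)))))))
  [19] S(S(S(S(S(S(add(add(SZ, mul(SZ, SSSZ)), add(add(Z, Z), Z))))))))
  [20] S(S(S(S(S(S(add(S(add(Z, mul(SZ, SSSZ))), add(add(Z, Z), Z))))))))
  [21] S(S(S(S(S(S(S(add(add(Z, mul(SZ, SSSZ)), add(add(Z, Z), Z)))))))))
  [22] S(S(S(S(S(S(S(add(mul(SZ, SSSZ), add(add(Z, Z), Z)))))))))
  [23] S(S(S(S(S(S(S(add(add(SSSZ, mul(Z, SSSZ)), add(add(Z, Z), Z)))))))))
  [24] S(S(S(S(S(S(S(add(S(add(SSZ, mul(Z, SSSZ))), add(add(Z, Z), Z)))))))))
  [25] S(S(S(S(S(S(S(S(add(add(SSZ, mul(Z, SSSZ)), add(add(Z, Z), Z))))))))))
  [26] S(S(S(S(S(S(S(S(add(S(add(SZ, mul(Z, SSSZ))), add(add(Z, Z), Z))))))))))
  [27] S(S(S(S(S(S(S(S(S(add(add(SZ, mul(Z, SSSZ)), add(add(Z, Z), Z)))))))))))
  [28] S(S(S(S(S(S(S(S(S(add(S(add(Z, mul(Z, SSSZ))), add(add(Z, Z), Z)))))))))))
  [29] S(S(S(S(S(S(S(S(S(S(add(add(Z, mul(Z, SSSZ)), add(add(Z, Z), Z))))))))))))
  [30] S(S(S(S(S(S(S(S(S(S(add(mul(Z, SSSZ), add(add(Z, Z), Z))))))))))))
  [31] S(S(S(S(S(S(S(S(S(S(add(Z, add(add(Z, Z), Z))))))))))))
  [32] S(S(S(S(S(S(S(S(S(S(add(add(Z, Z), Z)))))))))))
  [33] S(S(S(S(S(S(S(S(S(S(add(Z, Z)))))))))))
  [34] S^10(Z)

Answer: YES — reaches normal form S^10(Z) in 34 ≤ 34 steps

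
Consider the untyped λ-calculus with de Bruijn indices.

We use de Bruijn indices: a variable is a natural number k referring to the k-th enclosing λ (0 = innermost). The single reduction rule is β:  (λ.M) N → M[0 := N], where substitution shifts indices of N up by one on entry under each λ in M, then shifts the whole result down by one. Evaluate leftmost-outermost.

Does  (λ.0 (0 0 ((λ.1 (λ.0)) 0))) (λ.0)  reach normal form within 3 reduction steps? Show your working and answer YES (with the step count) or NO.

  start: (λ.0 (0 0 ((λ.1 (λ.0)) 0))) (λ.0)
  [1] (λ.0) ((λ.0) (λ.0) ((λ.(λ.0) (λ.0)) (λ.0)))
  [2] (λ.0) (λ.0) ((λ.(λ.0) (λ.0)) (λ.0))
  [3] (λ.0) ((λ.(λ.0) (λ.0)) (λ.0))

Answer: NO — after 3 steps the term is (λ.0) ((λ.(λ.0) (λ.0)) (λ.0)), not yet normal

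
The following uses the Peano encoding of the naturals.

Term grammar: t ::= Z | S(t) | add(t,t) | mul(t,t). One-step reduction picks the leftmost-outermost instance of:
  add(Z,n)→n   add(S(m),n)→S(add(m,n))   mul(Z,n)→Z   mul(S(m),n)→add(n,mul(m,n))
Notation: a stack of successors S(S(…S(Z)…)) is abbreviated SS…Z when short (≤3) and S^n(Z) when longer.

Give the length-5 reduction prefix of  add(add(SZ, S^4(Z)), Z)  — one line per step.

Answer: after 5 steps: S(S(S(add(SSZ, Z))))

Reduction:
  start: add(add(SZ, S^4(Z)), Z)
  step 1: add(S(add(Z, S^4(Z))), Z)
  step 2: S(add(add(Z, S^4(Z)), Z))
  step 3: S(add(S^4(Z), Z))
  step 4: S(S(add(SSSZ, Z)))
  step 5: S(S(S(add(SSZ, Z))))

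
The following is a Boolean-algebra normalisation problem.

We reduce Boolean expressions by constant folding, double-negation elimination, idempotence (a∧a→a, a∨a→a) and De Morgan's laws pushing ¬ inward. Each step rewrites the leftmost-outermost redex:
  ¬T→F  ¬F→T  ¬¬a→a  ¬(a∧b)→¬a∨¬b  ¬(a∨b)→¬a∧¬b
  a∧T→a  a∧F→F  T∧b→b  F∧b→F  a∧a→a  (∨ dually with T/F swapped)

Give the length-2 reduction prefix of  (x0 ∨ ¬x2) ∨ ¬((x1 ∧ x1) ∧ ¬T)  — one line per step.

  start: (x0 ∨ ¬x2) ∨ ¬((x1 ∧ x1) ∧ ¬T)
  step 1: (x0 ∨ ¬x2) ∨ (¬(x1 ∧ x1) ∨ ¬¬T)
  step 2: (x0 ∨ ¬x2) ∨ ((¬x1 ∨ ¬x1) ∨ ¬¬T)

Answer: after 2 steps: (x0 ∨ ¬x2) ∨ ((¬x1 ∨ ¬x1) ∨ ¬¬T)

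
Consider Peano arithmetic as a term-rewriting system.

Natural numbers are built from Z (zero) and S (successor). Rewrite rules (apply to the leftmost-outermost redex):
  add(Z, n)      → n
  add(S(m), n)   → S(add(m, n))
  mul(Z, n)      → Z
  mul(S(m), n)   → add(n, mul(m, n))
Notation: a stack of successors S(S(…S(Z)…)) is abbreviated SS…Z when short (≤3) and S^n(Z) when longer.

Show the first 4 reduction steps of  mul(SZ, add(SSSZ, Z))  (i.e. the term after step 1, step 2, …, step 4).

Answer: after 4 steps: S(add(S(add(SZ, Z)), mul(Z, add(SSSZ, Z))))

Working:
  start: mul(SZ, add(SSSZ, Z))
  →1  add(add(SSSZ, Z), mul(Z, add(SSSZ, Z)))
  →2  add(S(add(SSZ, Z)), mul(Z, add(SSSZ, Z)))
  →3  S(add(add(SSZ, Z), mul(Z, add(SSSZ, Z))))
  →4  S(add(S(add(SZ, Z)), mul(Z, add(SSSZ, Z))))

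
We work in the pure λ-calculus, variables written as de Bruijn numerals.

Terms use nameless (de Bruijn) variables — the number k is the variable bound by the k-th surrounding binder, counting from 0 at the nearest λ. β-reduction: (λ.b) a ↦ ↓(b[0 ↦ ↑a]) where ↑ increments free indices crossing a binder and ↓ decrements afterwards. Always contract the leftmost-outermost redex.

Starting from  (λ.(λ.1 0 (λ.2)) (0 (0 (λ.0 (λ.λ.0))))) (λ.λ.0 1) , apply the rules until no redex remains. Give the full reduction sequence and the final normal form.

  start: (λ.(λ.1 0 (λ.2)) (0 (0 (λ.0 (λ.λ.0))))) (λ.λ.0 1)
  →1  (λ.(λ.λ.0 1) 0 (λ.λ.λ.0 1)) ((λ.λ.0 1) ((λ.λ.0 1) (λ.0 (λ.λ.0))))
  →2  (λ.λ.0 1) ((λ.λ.0 1) ((λ.λ.0 1) (λ.0 (λ.λ.0)))) (λ.λ.λ.0 1)
  →3  (λ.0 ((λ.λ.0 1) ((λ.λ.0 1) (λ.0 (λ.λ.0))))) (λ.λ.λ.0 1)
  →4  (λ.λ.λ.0 1) ((λ.λ.0 1) ((λ.λ.0 1) (λ.0 (λ.λ.0))))
  →5  λ.λ.0 1

Answer: normal form = λ.λ.0 1  (in 5 steps)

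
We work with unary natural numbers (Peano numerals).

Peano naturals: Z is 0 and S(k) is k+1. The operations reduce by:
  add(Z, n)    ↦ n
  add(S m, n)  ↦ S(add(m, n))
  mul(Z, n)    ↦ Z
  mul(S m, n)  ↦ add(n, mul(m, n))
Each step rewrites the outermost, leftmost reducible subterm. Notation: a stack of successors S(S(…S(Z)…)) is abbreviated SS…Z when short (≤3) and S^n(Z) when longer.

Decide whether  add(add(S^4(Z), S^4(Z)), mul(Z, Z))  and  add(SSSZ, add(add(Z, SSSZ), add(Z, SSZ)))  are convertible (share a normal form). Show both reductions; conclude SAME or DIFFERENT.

Term A:
  start: add(add(S^4(Z), S^4(Z)), mul(Z, Z))
  step 1: add(S(add(SSSZ, S^4(Z))), mul(Z, Z))
  step 2: S(add(add(SSSZ, S^4(Z)), mul(Z, Z)))
  step 3: S(add(S(add(SSZ, S^4(Z))), mul(Z, Z)))
  step 4: S(S(add(add(SSZ, S^4(Z)), mul(Z, Z))))
  step 5: S(S(add(S(add(SZ, S^4(Z))), mul(Z, Z))))
  step 6: S(S(S(add(add(SZ, S^4(Z)), mul(Z, Z)))))
  step 7: S(S(S(add(S(add(Z, S^4(Z))), mul(Z, Z)))))
  step 8: S(S(S(S(add(add(Z, S^4(Z)), mul(Z, Z))))))
  step 9: S(S(S(S(add(S^4(Z), mul(Z, Z))))))
  step 10: S(S(S(S(S(add(SSSZ, mul(Z, Z)))))))
  step 11: S(S(S(S(S(S(add(SSZ, mul(Z, Z))))))))
  step 12: S(S(S(S(S(S(S(add(SZ, mul(Z, Z)))))))))
  step 13: S(S(S(S(S(S(S(S(add(Z, mul(Z, Z))))))))))
  step 14: S(S(S(S(S(S(S(S(mul(Z, Z)))))))))
  step 15: S^8(Z)

Term B:
  start: add(SSSZ, add(add(Z, SSSZ), add(Z, SSZ)))
  step 1: S(add(SSZ, add(add(Z, SSSZ), add(Z, SSZ))))
  step 2: S(S(add(SZ, add(add(Z, SSSZ), add(Z, SSZ)))))
  step 3: S(S(S(add(Z, add(add(Z, SSSZ), add(Z, SSZ))))))
  step 4: S(S(S(add(add(Z, SSSZ), add(Z, SSZ)))))
  step 5: S(S(S(add(SSSZ, add(Z, SSZ)))))
  step 6: S(S(S(S(add(SSZ, add(Z, SSZ))))))
  step 7: S(S(S(S(S(add(SZ, add(Z, SSZ)))))))
  step 8: S(S(S(S(S(S(add(Z, add(Z, SSZ))))))))
  step 9: S(S(S(S(S(S(add(Z, SSZ)))))))
  step 10: S^8(Z)

Answer: SAME — A ⇓ S^8(Z), B ⇓ S^8(Z)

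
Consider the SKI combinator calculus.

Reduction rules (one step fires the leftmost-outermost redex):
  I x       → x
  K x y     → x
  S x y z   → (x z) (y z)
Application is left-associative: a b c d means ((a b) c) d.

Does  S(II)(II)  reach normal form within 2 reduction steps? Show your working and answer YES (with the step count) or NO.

Answer: YES — reaches normal form SII in 2 ≤ 2 steps

Working:
  start: S(II)(II)
  step 1: SI(II)
  step 2: SII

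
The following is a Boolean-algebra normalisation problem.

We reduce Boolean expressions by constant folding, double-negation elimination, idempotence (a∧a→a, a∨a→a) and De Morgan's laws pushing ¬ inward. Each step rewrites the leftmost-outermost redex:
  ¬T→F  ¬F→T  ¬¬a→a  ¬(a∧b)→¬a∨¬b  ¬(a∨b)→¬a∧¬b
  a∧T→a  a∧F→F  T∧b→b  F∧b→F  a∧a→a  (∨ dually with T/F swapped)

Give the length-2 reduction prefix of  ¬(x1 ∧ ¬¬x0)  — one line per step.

Answer: after 2 steps: ¬x1 ∨ ¬x0

Derivation:
  start: ¬(x1 ∧ ¬¬x0)
  step 1: ¬x1 ∨ ¬¬¬x0
  step 2: ¬x1 ∨ ¬x0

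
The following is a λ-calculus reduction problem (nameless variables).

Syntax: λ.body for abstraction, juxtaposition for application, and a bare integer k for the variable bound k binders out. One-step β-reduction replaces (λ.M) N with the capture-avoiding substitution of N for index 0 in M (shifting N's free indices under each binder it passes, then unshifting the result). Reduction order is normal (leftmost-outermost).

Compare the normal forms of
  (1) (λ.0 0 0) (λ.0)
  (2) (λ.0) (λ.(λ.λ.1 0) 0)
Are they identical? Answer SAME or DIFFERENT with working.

Term A:
  start: (λ.0 0 0) (λ.0)
  step 1: (λ.0) (λ.0) (λ.0)
  step 2: (λ.0) (λ.0)
  step 3: λ.0

Term B:
  start: (λ.0) (λ.(λ.λ.1 0) 0)
  step 1: λ.(λ.λ.1 0) 0
  step 2: λ.λ.1 0

Answer: DIFFERENT — A ⇓ λ.0, B ⇓ λ.λ.1 0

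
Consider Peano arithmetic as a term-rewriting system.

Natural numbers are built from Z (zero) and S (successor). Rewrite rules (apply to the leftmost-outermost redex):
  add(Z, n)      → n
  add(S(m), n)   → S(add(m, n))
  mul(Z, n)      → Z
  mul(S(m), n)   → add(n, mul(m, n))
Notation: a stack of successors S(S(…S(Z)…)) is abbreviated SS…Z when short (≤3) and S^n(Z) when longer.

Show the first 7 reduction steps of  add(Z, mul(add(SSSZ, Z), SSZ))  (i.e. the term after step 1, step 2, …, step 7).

Answer: after 7 steps: S(S(mul(S(add(SZ, Z)), SSZ)))

Reduction:
  start: add(Z, mul(add(SSSZ, Z), SSZ))
  step 1: mul(add(SSSZ, Z), SSZ)
  step 2: mul(S(add(SSZ, Z)), SSZ)
  step 3: add(SSZ, mul(add(SSZ, Z), SSZ))
  step 4: S(add(SZ, mul(add(SSZ, Z), SSZ)))
  step 5: S(S(add(Z, mul(add(SSZ, Z), SSZ))))
  step 6: S(S(mul(add(SSZ, Z), SSZ)))
  step 7: S(S(mul(S(add(SZ, Z)), SSZ)))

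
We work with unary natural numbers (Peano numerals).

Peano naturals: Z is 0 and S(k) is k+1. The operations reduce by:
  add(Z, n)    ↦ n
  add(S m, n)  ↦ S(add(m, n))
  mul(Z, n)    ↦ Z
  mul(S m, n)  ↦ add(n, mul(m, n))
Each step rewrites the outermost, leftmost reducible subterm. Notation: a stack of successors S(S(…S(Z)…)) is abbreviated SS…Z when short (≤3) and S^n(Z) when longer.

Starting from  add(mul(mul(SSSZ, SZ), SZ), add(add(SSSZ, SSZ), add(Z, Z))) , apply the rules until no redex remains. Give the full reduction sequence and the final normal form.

Answer: normal form = S^8(Z)  (in 35 steps)

Derivation:
  start: add(mul(mul(SSSZ, SZ), SZ), add(add(SSSZ, SSZ), add(Z, Z)))
  →1  add(mul(add(SZ, mul(SSZ, SZ)), SZ), add(add(SSSZ, SSZ), add(Z, Z)))
  →2  add(mul(S(add(Z, mul(SSZ, SZ))), SZ), add(add(SSSZ, SSZ), add(Z, Z)))
  →3  add(add(SZ, mul(add(Z, mul(SSZ, SZ)), SZ)), add(add(SSSZ, SSZ), add(Z, Z)))
  →4  add(S(add(Z, mul(add(Z, mul(SSZ, SZ)), SZ))), add(add(SSSZ, SSZ), add(Z, Z)))
  →5  S(add(add(Z, mul(add(Z, mul(SSZ, SZ)), SZ)), add(add(SSSZ, SSZ), add(Z, Z))))
  →6  S(add(mul(add(Z, mul(SSZ, SZ)), SZ), add(add(SSSZ, SSZ), add(Z, Z))))
  →7  S(add(mul(mul(SSZ, SZ), SZ), add(add(SSSZ, SSZ), add(Z, Z))))
  →8  S(add(mul(add(SZ, mul(SZ, SZ)), SZ), add(add(SSSZ, SSZ), add(Z, Z))))
  →9  S(add(mul(S(add(Z, mul(SZ, SZ))), SZ), add(add(SSSZ, SSZ), add(Z, Z))))
  →10  S(add(add(SZ, mul(add(Z, mul(SZ, SZ)), SZ)), add(add(SSSZ, SSZ), add(Z, Z))))
  →11  S(add(S(add(Z, mul(add(Z, mul(SZ, SZ)), SZ))), add(add(SSSZ, SSZ), add(Z, Z))))
  →12  S(S(add(add(Z, mul(add(Z, mul(SZ, SZ)), SZ)), add(add(SSSZ, SSZ), add(Z, Z)))))
  →13  S(S(add(mul(add(Z, mul(SZ, SZ)), SZ), add(add(SSSZ, SSZ), add(Z, Z)))))
  →14  S(S(add(mul(mul(SZ, SZ), SZ), add(add(SSSZ, SSZ), add(Z, Z)))))
  →15  S(S(add(mul(add(SZ, mul(Z, SZ)), SZ), add(add(SSSZ, SSZ), add(Z, Z)))))
  →16  S(S(add(mul(S(add(Z, mul(Z, SZ))), SZ), add(add(SSSZ, SSZ), add(Z, Z)))))
  →17  S(S(add(add(SZ, mul(add(Z, mul(Z, SZ)), SZ)), add(add(SSSZ, SSZ), add(Z, Z)))))
  →18  S(S(add(S(add(Z, mul(add(Z, mul(Z, SZ)), SZ))), add(add(SSSZ, SSZ), add(Z, Z)))))
  →19  S(S(S(add(add(Z, mul(add(Z, mul(Z, SZ)), SZ)), add(add(SSSZ, SSZ), add(Z, Z))))))
  →20  S(S(S(add(mul(add(Z, mul(Z, SZ)), SZ), add(add(SSSZ, SSZ), add(Z, Z))))))
  →21  S(S(S(add(mul(mul(Z, SZ), SZ), add(add(SSSZ, SSZ), add(Z, Z))))))
  →22  S(S(S(add(mul(Z, SZ), add(add(SSSZ, SSZ), add(Z, Z))))))
  →23  S(S(S(add(Z, add(add(SSSZ, SSZ), add(Z, Z))))))
  →24  S(S(S(add(add(SSSZ, SSZ), add(Z, Z)))))
  →25  S(S(S(add(S(add(SSZ, SSZ)), add(Z, Z)))))
  →26  S(S(S(S(add(add(SSZ, SSZ), add(Z, Z))))))
  →27  S(S(S(S(add(S(add(SZ, SSZ)), add(Z, Z))))))
  →28  S(S(S(S(S(add(add(SZ, SSZ), add(Z, Z)))))))
  →29  S(S(S(S(S(add(S(add(Z, SSZ)), add(Z, Z)))))))
  →30  S(S(S(S(S(S(add(add(Z, SSZ), add(Z, Z))))))))
  →31  S(S(S(S(S(S(add(SSZ, add(Z, Z))))))))
  →32  S(S(S(S(S(S(S(add(SZ, add(Z, Z)))))))))
  →33  S(S(S(S(S(S(S(S(add(Z, add(Z, Z))))))))))
  →34  S(S(S(S(S(S(S(S(add(Z, Z)))))))))
  →35  S^8(Z)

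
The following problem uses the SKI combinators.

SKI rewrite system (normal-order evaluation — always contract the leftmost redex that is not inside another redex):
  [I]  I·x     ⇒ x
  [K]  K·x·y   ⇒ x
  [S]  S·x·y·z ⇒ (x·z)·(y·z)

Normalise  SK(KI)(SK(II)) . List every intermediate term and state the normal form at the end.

  start: SK(KI)(SK(II))
  [1] K(SK(II))(KI(SK(II)))
  [2] SK(II)
  [3] SKI

Answer: normal form = SKI  (in 3 steps)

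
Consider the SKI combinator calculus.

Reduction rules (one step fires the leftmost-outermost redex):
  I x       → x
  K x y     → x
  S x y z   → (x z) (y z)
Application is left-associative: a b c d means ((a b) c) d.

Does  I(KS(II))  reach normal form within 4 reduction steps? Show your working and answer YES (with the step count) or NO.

  start: I(KS(II))
  step 1: KS(II)
  step 2: S

Answer: YES — reaches normal form S in 2 ≤ 4 steps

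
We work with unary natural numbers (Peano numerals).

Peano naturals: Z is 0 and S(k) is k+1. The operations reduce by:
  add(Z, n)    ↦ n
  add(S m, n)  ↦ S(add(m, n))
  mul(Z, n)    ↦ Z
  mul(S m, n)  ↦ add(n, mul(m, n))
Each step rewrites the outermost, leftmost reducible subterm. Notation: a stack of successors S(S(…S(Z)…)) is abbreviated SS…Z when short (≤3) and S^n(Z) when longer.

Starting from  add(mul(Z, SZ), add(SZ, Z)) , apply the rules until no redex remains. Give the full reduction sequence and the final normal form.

Answer: normal form = SZ  (in 4 steps)

Reduction:
  start: add(mul(Z, SZ), add(SZ, Z))
  step 1: add(Z, add(SZ, Z))
  step 2: add(SZ, Z)
  step 3: S(add(Z, Z))
  step 4: SZ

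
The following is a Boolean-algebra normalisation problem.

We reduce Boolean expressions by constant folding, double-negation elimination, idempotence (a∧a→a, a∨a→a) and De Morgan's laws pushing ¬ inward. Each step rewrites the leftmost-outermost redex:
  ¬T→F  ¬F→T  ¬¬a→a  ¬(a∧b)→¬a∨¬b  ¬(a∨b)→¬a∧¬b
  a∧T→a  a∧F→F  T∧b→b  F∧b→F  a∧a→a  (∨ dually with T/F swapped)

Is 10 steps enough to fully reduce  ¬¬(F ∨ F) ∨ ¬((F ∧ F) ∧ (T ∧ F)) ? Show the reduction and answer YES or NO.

Answer: YES — reaches normal form T in 8 ≤ 10 steps

Reduction:
  start: ¬¬(F ∨ F) ∨ ¬((F ∧ F) ∧ (T ∧ F))
  →1  (F ∨ F) ∨ ¬((F ∧ F) ∧ (T ∧ F))
  →2  F ∨ ¬((F ∧ F) ∧ (T ∧ F))
  →3  ¬((F ∧ F) ∧ (T ∧ F))
  →4  ¬(F ∧ F) ∨ ¬(T ∧ F)
  →5  (¬F ∨ ¬F) ∨ ¬(T ∧ F)
  →6  ¬F ∨ ¬(T ∧ F)
  →7  T ∨ ¬(T ∧ F)
  →8  T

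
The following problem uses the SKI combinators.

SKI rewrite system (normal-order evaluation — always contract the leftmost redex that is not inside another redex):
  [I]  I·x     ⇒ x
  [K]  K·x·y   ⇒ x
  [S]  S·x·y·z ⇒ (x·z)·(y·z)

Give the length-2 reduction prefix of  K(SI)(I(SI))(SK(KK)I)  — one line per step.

  start: K(SI)(I(SI))(SK(KK)I)
  step 1: SI(SK(KK)I)
  step 2: SI(KI(KKI))

Answer: after 2 steps: SI(KI(KKI))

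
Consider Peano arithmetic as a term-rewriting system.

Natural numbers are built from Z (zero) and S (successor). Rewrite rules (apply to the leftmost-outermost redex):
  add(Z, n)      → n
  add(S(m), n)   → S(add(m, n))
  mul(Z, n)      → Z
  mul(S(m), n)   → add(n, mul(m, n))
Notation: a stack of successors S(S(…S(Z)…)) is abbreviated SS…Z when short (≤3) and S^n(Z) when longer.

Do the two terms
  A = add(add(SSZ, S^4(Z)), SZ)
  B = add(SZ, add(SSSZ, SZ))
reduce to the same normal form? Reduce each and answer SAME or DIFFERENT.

Term A:
  start: add(add(SSZ, S^4(Z)), SZ)
  [1] add(S(add(SZ, S^4(Z))), SZ)
  [2] S(add(add(SZ, S^4(Z)), SZ))
  [3] S(add(S(add(Z, S^4(Z))), SZ))
  [4] S(S(add(add(Z, S^4(Z)), SZ)))
  [5] S(S(add(S^4(Z), SZ)))
  [6] S(S(S(add(SSSZ, SZ))))
  [7] S(S(S(S(add(SSZ, SZ)))))
  [8] S(S(S(S(S(add(SZ, SZ))))))
  [9] S(S(S(S(S(S(add(Z, SZ)))))))
  [10] S^7(Z)

Term B:
  start: add(SZ, add(SSSZ, SZ))
  [1] S(add(Z, add(SSSZ, SZ)))
  [2] S(add(SSSZ, SZ))
  [3] S(S(add(SSZ, SZ)))
  [4] S(S(S(add(SZ, SZ))))
  [5] S(S(S(S(add(Z, SZ)))))
  [6] S^5(Z)

Answer: DIFFERENT — A ⇓ S^7(Z), B ⇓ S^5(Z)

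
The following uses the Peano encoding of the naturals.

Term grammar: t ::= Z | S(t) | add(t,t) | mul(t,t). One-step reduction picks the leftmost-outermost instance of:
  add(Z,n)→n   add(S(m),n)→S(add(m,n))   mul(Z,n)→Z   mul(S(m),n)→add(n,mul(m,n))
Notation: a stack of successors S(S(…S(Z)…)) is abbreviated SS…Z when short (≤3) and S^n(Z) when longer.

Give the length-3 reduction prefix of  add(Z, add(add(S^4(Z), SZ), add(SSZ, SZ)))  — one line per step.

Answer: after 3 steps: S(add(add(SSSZ, SZ), add(SSZ, SZ)))

Derivation:
  start: add(Z, add(add(S^4(Z), SZ), add(SSZ, SZ)))
  [1] add(add(S^4(Z), SZ), add(SSZ, SZ))
  [2] add(S(add(SSSZ, SZ)), add(SSZ, SZ))
  [3] S(add(add(SSSZ, SZ), add(SSZ, SZ)))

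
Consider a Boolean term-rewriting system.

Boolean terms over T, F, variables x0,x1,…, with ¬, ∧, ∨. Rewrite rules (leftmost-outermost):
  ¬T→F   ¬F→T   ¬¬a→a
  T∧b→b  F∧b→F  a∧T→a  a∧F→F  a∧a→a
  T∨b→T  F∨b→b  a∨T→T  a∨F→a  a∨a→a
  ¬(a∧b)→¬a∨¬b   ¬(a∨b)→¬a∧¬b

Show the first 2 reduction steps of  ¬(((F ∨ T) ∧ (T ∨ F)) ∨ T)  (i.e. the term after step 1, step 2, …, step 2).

  start: ¬(((F ∨ T) ∧ (T ∨ F)) ∨ T)
  →1  ¬((F ∨ T) ∧ (T ∨ F)) ∧ ¬T
  →2  (¬(F ∨ T) ∨ ¬(T ∨ F)) ∧ ¬T

Answer: after 2 steps: (¬(F ∨ T) ∨ ¬(T ∨ F)) ∧ ¬T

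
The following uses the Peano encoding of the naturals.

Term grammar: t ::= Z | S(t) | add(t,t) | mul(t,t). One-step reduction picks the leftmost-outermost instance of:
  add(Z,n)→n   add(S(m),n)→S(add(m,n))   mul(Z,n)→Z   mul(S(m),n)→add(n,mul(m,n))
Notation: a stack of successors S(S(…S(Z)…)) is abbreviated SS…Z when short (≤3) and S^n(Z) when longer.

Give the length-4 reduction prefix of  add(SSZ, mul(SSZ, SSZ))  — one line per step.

  start: add(SSZ, mul(SSZ, SSZ))
  step 1: S(add(SZ, mul(SSZ, SSZ)))
  step 2: S(S(add(Z, mul(SSZ, SSZ))))
  step 3: S(S(mul(SSZ, SSZ)))
  step 4: S(S(add(SSZ, mul(SZ, SSZ))))

Answer: after 4 steps: S(S(add(SSZ, mul(SZ, SSZ))))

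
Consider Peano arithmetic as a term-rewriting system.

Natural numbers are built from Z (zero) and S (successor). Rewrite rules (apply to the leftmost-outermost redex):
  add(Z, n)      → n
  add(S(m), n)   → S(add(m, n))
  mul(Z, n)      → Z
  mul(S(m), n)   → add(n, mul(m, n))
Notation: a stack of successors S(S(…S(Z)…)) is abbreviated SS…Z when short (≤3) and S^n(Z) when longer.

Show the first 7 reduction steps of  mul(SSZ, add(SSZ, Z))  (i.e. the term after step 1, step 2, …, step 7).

Answer: after 7 steps: S(S(mul(SZ, add(SSZ, Z))))

Derivation:
  start: mul(SSZ, add(SSZ, Z))
  →1  add(add(SSZ, Z), mul(SZ, add(SSZ, Z)))
  →2  add(S(add(SZ, Z)), mul(SZ, add(SSZ, Z)))
  →3  S(add(add(SZ, Z), mul(SZ, add(SSZ, Z))))
  →4  S(add(S(add(Z, Z)), mul(SZ, add(SSZ, Z))))
  →5  S(S(add(add(Z, Z), mul(SZ, add(SSZ, Z)))))
  →6  S(S(add(Z, mul(SZ, add(SSZ, Z)))))
  →7  S(S(mul(SZ, add(SSZ, Z))))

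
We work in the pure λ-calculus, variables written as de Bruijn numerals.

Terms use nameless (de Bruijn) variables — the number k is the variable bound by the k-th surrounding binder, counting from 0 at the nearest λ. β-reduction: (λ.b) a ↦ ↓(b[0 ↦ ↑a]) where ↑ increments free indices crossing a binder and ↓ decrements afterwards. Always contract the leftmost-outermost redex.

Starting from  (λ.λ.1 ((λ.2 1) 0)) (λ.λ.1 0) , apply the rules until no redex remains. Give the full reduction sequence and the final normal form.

  start: (λ.λ.1 ((λ.2 1) 0)) (λ.λ.1 0)
  [1] λ.(λ.λ.1 0) ((λ.(λ.λ.1 0) 1) 0)
  [2] λ.λ.(λ.(λ.λ.1 0) 2) 1 0
  [3] λ.λ.(λ.λ.1 0) 1 0
  [4] λ.λ.(λ.2 0) 0
  [5] λ.λ.1 0

Answer: normal form = λ.λ.1 0  (in 5 steps)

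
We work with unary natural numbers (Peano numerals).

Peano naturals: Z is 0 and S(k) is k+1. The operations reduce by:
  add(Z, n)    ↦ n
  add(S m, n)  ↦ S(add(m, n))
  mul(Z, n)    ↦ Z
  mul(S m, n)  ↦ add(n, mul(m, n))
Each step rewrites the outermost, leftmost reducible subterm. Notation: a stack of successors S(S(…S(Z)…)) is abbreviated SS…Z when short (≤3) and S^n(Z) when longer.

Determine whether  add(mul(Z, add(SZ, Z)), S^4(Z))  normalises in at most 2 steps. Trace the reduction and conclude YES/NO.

Answer: YES — reaches normal form S^4(Z) in 2 ≤ 2 steps

Working:
  start: add(mul(Z, add(SZ, Z)), S^4(Z))
  step 1: add(Z, S^4(Z))
  step 2: S^4(Z)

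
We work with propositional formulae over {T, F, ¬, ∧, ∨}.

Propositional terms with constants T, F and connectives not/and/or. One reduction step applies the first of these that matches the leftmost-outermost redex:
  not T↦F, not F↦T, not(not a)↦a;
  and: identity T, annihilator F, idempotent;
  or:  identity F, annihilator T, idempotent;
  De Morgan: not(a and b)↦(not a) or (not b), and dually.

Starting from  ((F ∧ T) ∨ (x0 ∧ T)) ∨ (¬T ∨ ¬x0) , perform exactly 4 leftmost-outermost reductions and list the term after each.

  start: ((F ∧ T) ∨ (x0 ∧ T)) ∨ (¬T ∨ ¬x0)
  step 1: (F ∨ (x0 ∧ T)) ∨ (¬T ∨ ¬x0)
  step 2: (x0 ∧ T) ∨ (¬T ∨ ¬x0)
  step 3: x0 ∨ (¬T ∨ ¬x0)
  step 4: x0 ∨ (F ∨ ¬x0)

Answer: after 4 steps: x0 ∨ (F ∨ ¬x0)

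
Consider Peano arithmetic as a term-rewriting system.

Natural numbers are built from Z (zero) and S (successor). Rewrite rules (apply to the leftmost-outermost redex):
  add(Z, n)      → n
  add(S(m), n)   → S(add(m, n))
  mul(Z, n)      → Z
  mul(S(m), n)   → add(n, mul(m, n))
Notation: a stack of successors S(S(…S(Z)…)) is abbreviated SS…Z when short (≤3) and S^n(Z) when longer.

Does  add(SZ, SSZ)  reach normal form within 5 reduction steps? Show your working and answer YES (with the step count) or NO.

Answer: YES — reaches normal form SSSZ in 2 ≤ 5 steps

Reduction:
  start: add(SZ, SSZ)
  →1  S(add(Z, SSZ))
  →2  SSSZ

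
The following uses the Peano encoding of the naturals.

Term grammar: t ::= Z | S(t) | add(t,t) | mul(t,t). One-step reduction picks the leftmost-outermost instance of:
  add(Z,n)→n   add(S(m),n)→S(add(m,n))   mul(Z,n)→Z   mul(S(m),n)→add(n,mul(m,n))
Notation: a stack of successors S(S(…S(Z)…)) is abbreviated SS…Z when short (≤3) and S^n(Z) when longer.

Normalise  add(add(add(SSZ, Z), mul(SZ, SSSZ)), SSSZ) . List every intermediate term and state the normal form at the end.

  start: add(add(add(SSZ, Z), mul(SZ, SSSZ)), SSSZ)
  step 1: add(add(S(add(SZ, Z)), mul(SZ, SSSZ)), SSSZ)
  step 2: add(S(add(add(SZ, Z), mul(SZ, SSSZ))), SSSZ)
  step 3: S(add(add(add(SZ, Z), mul(SZ, SSSZ)), SSSZ))
  step 4: S(add(add(S(add(Z, Z)), mul(SZ, SSSZ)), SSSZ))
  step 5: S(add(S(add(add(Z, Z), mul(SZ, SSSZ))), SSSZ))
  step 6: S(S(add(add(add(Z, Z), mul(SZ, SSSZ)), SSSZ)))
  step 7: S(S(add(add(Z, mul(SZ, SSSZ)), SSSZ)))
  step 8: S(S(add(mul(SZ, SSSZ), SSSZ)))
  step 9: S(S(add(add(SSSZ, mul(Z, SSSZ)), SSSZ)))
  step 10: S(S(add(S(add(SSZ, mul(Z, SSSZ))), SSSZ)))
  step 11: S(S(S(add(add(SSZ, mul(Z, SSSZ)), SSSZ))))
  step 12: S(S(S(add(S(add(SZ, mul(Z, SSSZ))), SSSZ))))
  step 13: S(S(S(S(add(add(SZ, mul(Z, SSSZ)), SSSZ)))))
  step 14: S(S(S(S(add(S(add(Z, mul(Z, SSSZ))), SSSZ)))))
  step 15: S(S(S(S(S(add(add(Z, mul(Z, SSSZ)), SSSZ))))))
  step 16: S(S(S(S(S(add(mul(Z, SSSZ), SSSZ))))))
  step 17: S(S(S(S(S(add(Z, SSSZ))))))
  step 18: S^8(Z)

Answer: normal form = S^8(Z)  (in 18 steps)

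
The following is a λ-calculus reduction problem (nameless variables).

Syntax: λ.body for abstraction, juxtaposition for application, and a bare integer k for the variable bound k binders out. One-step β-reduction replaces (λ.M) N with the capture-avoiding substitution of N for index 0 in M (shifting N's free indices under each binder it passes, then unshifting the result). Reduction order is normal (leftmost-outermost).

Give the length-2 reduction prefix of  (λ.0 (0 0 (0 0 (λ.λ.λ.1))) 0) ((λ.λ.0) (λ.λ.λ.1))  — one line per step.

  start: (λ.0 (0 0 (0 0 (λ.λ.λ.1))) 0) ((λ.λ.0) (λ.λ.λ.1))
  [1] (λ.λ.0) (λ.λ.λ.1) ((λ.λ.0) (λ.λ.λ.1) ((λ.λ.0) (λ.λ.λ.1)) ((λ.λ.0) (λ.λ.λ.1) ((λ.λ.0) (λ.λ.λ.1)) (λ.λ.λ.1))) ((λ.λ.0) (λ.λ.λ.1))
  [2] (λ.0) ((λ.λ.0) (λ.λ.λ.1) ((λ.λ.0) (λ.λ.λ.1)) ((λ.λ.0) (λ.λ.λ.1) ((λ.λ.0) (λ.λ.λ.1)) (λ.λ.λ.1))) ((λ.λ.0) (λ.λ.λ.1))

Answer: after 2 steps: (λ.0) ((λ.λ.0) (λ.λ.λ.1) ((λ.λ.0) (λ.λ.λ.1)) ((λ.λ.0) (λ.λ.λ.1) ((λ.λ.0) (λ.λ.λ.1)) (λ.λ.λ.1))) ((λ.λ.0) (λ.λ.λ.1))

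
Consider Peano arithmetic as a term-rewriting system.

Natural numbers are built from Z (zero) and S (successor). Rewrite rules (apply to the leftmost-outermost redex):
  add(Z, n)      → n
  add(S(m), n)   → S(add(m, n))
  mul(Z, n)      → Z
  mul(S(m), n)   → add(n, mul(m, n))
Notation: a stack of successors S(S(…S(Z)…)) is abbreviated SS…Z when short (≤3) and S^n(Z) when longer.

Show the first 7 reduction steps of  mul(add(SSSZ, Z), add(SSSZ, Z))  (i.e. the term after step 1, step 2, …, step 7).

  start: mul(add(SSSZ, Z), add(SSSZ, Z))
  →1  mul(S(add(SSZ, Z)), add(SSSZ, Z))
  →2  add(add(SSSZ, Z), mul(add(SSZ, Z), add(SSSZ, Z)))
  →3  add(S(add(SSZ, Z)), mul(add(SSZ, Z), add(SSSZ, Z)))
  →4  S(add(add(SSZ, Z), mul(add(SSZ, Z), add(SSSZ, Z))))
  →5  S(add(S(add(SZ, Z)), mul(add(SSZ, Z), add(SSSZ, Z))))
  →6  S(S(add(add(SZ, Z), mul(add(SSZ, Z), add(SSSZ, Z)))))
  →7  S(S(add(S(add(Z, Z)), mul(add(SSZ, Z), add(SSSZ, Z)))))

Answer: after 7 steps: S(S(add(S(add(Z, Z)), mul(add(SSZ, Z), add(SSSZ, Z)))))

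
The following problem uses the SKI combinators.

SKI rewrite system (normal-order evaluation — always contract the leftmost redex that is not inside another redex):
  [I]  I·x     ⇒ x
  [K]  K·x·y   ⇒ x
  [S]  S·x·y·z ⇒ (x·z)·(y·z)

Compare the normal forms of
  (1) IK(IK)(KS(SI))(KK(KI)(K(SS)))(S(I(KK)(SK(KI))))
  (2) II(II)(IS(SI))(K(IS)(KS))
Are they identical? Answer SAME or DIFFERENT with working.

Term A:
  start: IK(IK)(KS(SI))(KK(KI)(K(SS)))(S(I(KK)(SK(KI))))
  step 1: K(IK)(KS(SI))(KK(KI)(K(SS)))(S(I(KK)(SK(KI))))
  step 2: IK(KK(KI)(K(SS)))(S(I(KK)(SK(KI))))
  step 3: K(KK(KI)(K(SS)))(S(I(KK)(SK(KI))))
  step 4: KK(KI)(K(SS))
  step 5: K(K(SS))

Term B:
  start: II(II)(IS(SI))(K(IS)(KS))
  step 1: I(II)(IS(SI))(K(IS)(KS))
  step 2: II(IS(SI))(K(IS)(KS))
  step 3: I(IS(SI))(K(IS)(KS))
  step 4: IS(SI)(K(IS)(KS))
  step 5: S(SI)(K(IS)(KS))
  step 6: S(SI)(IS)
  step 7: S(SI)S

Answer: DIFFERENT — A ⇓ K(K(SS)), B ⇓ S(SI)S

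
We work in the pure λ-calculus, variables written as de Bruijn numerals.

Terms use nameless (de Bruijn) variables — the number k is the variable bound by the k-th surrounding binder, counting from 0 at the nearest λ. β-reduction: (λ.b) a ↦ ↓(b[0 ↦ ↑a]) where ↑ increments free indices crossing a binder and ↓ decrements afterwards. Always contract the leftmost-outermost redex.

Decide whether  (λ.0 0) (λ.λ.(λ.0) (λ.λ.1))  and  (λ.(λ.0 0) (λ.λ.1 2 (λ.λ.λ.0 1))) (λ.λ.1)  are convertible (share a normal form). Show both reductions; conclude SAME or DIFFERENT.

Term A:
  start: (λ.0 0) (λ.λ.(λ.0) (λ.λ.1))
  →1  (λ.λ.(λ.0) (λ.λ.1)) (λ.λ.(λ.0) (λ.λ.1))
  →2  λ.(λ.0) (λ.λ.1)
  →3  λ.λ.λ.1

Term B:
  start: (λ.(λ.0 0) (λ.λ.1 2 (λ.λ.λ.0 1))) (λ.λ.1)
  →1  (λ.0 0) (λ.λ.1 (λ.λ.1) (λ.λ.λ.0 1))
  →2  (λ.λ.1 (λ.λ.1) (λ.λ.λ.0 1)) (λ.λ.1 (λ.λ.1) (λ.λ.λ.0 1))
  →3  λ.(λ.λ.1 (λ.λ.1) (λ.λ.λ.0 1)) (λ.λ.1) (λ.λ.λ.0 1)
  →4  λ.(λ.(λ.λ.1) (λ.λ.1) (λ.λ.λ.0 1)) (λ.λ.λ.0 1)
  →5  λ.(λ.λ.1) (λ.λ.1) (λ.λ.λ.0 1)
  →6  λ.(λ.λ.λ.1) (λ.λ.λ.0 1)
  →7  λ.λ.λ.1

Answer: SAME — A ⇓ λ.λ.λ.1, B ⇓ λ.λ.λ.1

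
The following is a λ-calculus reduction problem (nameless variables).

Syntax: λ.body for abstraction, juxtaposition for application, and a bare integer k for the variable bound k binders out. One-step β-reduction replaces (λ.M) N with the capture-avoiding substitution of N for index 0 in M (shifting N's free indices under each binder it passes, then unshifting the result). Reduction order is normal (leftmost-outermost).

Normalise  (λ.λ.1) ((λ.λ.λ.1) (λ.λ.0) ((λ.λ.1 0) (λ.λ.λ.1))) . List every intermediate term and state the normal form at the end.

Answer: normal form = λ.λ.λ.λ.λ.1  (in 5 steps)

Derivation:
  start: (λ.λ.1) ((λ.λ.λ.1) (λ.λ.0) ((λ.λ.1 0) (λ.λ.λ.1)))
  step 1: λ.(λ.λ.λ.1) (λ.λ.0) ((λ.λ.1 0) (λ.λ.λ.1))
  step 2: λ.(λ.λ.1) ((λ.λ.1 0) (λ.λ.λ.1))
  step 3: λ.λ.(λ.λ.1 0) (λ.λ.λ.1)
  step 4: λ.λ.λ.(λ.λ.λ.1) 0
  step 5: λ.λ.λ.λ.λ.1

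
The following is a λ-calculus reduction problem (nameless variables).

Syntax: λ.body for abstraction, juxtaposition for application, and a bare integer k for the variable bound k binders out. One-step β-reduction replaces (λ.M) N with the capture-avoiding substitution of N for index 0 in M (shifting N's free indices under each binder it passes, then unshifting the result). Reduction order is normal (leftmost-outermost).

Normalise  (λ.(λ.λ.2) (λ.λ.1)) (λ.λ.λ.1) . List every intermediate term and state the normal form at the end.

  start: (λ.(λ.λ.2) (λ.λ.1)) (λ.λ.λ.1)
  [1] (λ.λ.λ.λ.λ.1) (λ.λ.1)
  [2] λ.λ.λ.λ.1

Answer: normal form = λ.λ.λ.λ.1  (in 2 steps)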